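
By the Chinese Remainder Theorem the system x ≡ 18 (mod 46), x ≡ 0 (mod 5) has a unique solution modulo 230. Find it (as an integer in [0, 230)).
x ≡ 110 (mod 230); the representative in [0, 230) is 110

The moduli 46, 5 are pairwise coprime, so by the CRT there is a unique solution mod 46·5 = 230.
Solve by successive substitution. Start with x ≡ 18 (mod 46).
  Combine with x ≡ 0 (mod 5): write x = 18 + 46·t and require 18 + 46·t ≡ 0 (mod 5), i.e. 46·t ≡ 0 − 18 ≡ 2 (mod 5). Since 46^(−1) ≡ 1 (mod 5) (46 ≡ 1 (mod 5)), t ≡ 1·2 ≡ 2 (mod 5). So x ≡ 18 + 46·2 = 110 (mod 230).
Unique solution in [0, 230): x = 110.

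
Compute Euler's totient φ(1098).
φ(1098) = 360

φ is multiplicative, with φ(p^e) = p^e − p^(e−1). Factorise 1098 = 2 · 3^2 · 61. Then
  φ(1098) = (2 − 1) · (3^2 − 3^1) · (61 − 1) = 1 · 6 · 60 = 360.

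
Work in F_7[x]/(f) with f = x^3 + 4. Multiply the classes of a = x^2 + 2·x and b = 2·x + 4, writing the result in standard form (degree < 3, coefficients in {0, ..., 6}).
Multiply as integer polynomials: a · b = 2·x^3 + 8·x^2 + 8·x. Reducing coefficients mod 7: a · b ≡ 2·x^3 + x^2 + x. Now divide by f(x) = x^3 + 4 in F_7[x], eliminating the leading term at each step:
  leading term 2·x^3: subtract (2)·f(x) = 2·x^3 + 1, leaving x^2 + x + 6 (coefficients mod 7)
The degree is now < 3, so this is the remainder. Hence a · b ≡ x^2 + x + 6 in F_7[x]/(f).

Final answer: a · b ≡ x^2 + x + 6 (mod f(x))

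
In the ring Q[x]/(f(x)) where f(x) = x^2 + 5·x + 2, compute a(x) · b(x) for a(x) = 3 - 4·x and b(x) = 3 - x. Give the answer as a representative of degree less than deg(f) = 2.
a · b ≡ 1 - 35·x (mod f(x))

First multiply in Q[x] without reducing: a · b = 4·x^2 - 15·x + 9. Now divide by f(x) = x^2 + 5·x + 2, eliminating the leading term at each step:
  leading term 4·x^2: subtract (4)·f(x) = 4·x^2 + 20·x + 8, leaving 1 - 35·x
The degree is now < 2, so this is the remainder. Hence a · b ≡ 1 - 35·x in Q[x]/(f).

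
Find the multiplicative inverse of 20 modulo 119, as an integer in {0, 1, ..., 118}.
Apply the extended Euclidean algorithm to (119, 20), tracking rows (r, s, t) with s·119 + t·20 = r. Each division r_prev = q·r_cur + r_new produces the new row as (previous row) − q·(current row):
  row A: (119, 1, 0)   [1·119 + 0·20 = 119]
  row B: (20, 0, 1)   [0·119 + 1·20 = 20]
  119 = 5·20 + 19   → row C = row A − 5·row B = (19, 1, −5)   [check: 1·119 − 5·20 = 19]
  20 = 1·19 + 1   → row D = row B − 1·row C = (1, −1, 6)   [check: −1·119 + 6·20 = 1]
  19 = 19·1 + 0   → remainder 0, stop. gcd = 1 (last nonzero row D).
The gcd is 1, so 20 is invertible mod 119. The last nonzero row gives −1·119 + 6·20 = 1, so t = 6. So 20^(−1) ≡ 6 (mod 119). Verify: 20 · 6 = 120 ≡ 1 (mod 119). ✓

Final answer: 20^(−1) ≡ 6 (mod 119)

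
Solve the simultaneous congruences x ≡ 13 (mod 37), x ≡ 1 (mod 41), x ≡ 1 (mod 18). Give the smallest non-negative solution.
The moduli 37, 41, 18 are pairwise coprime, so by the CRT there is a unique solution mod 37·41·18 = 27306.
Solve by successive substitution. Start with x ≡ 13 (mod 37).
  Combine with x ≡ 1 (mod 41): write x = 13 + 37·t and require 13 + 37·t ≡ 1 (mod 41), i.e. 37·t ≡ 1 − 13 ≡ 29 (mod 41). Since 37^(−1) ≡ 10 (mod 41), t ≡ 10·29 ≡ 3 (mod 41). So x ≡ 13 + 37·3 = 124 (mod 1517).
  Combine with x ≡ 1 (mod 18): write x = 124 + 1517·t and require 124 + 1517·t ≡ 1 (mod 18), i.e. 1517·t ≡ 1 − 124 ≡ 3 (mod 18). Since 1517^(−1) ≡ 11 (mod 18) (1517 ≡ 5 (mod 18)), t ≡ 11·3 ≡ 15 (mod 18). So x ≡ 124 + 1517·15 = 22879 (mod 27306).
Unique solution in [0, 27306): x = 22879.

Final answer: x ≡ 22879 (mod 27306); the representative in [0, 27306) is 22879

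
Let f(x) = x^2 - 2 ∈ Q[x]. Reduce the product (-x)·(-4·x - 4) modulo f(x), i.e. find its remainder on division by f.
a · b ≡ 4·x + 8 (mod f(x))

First multiply in Q[x] without reducing: a · b = 4·x^2 + 4·x. Now divide by f(x) = x^2 - 2, eliminating the leading term at each step:
  leading term 4·x^2: subtract (4)·f(x) = 4·x^2 - 8, leaving 4·x + 8
The degree is now < 2, so this is the remainder. Hence a · b ≡ 4·x + 8 in Q[x]/(f).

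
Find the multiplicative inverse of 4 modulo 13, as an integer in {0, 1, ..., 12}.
4^(−1) ≡ 10 (mod 13)

Apply the extended Euclidean algorithm to (13, 4), tracking rows (r, s, t) with s·13 + t·4 = r. Each division r_prev = q·r_cur + r_new produces the new row as (previous row) − q·(current row):
  row A: (13, 1, 0)   [1·13 + 0·4 = 13]
  row B: (4, 0, 1)   [0·13 + 1·4 = 4]
  13 = 3·4 + 1   → row C = row A − 3·row B = (1, 1, −3)   [check: 1·13 − 3·4 = 1]
  4 = 4·1 + 0   → remainder 0, stop. gcd = 1 (last nonzero row C).
The gcd is 1, so 4 is invertible mod 13. The last nonzero row gives 1·13 − 3·4 = 1, so t = −3. So 4^(−1) ≡ −3 ≡ 10 (mod 13). Verify: 4 · 10 = 40 ≡ 1 (mod 13). ✓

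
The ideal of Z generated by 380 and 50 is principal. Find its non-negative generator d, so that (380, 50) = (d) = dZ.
In the PID Z, (a, b) is generated by gcd(a, b). Compute gcd(380, 50) with the extended Euclidean algorithm, tracking rows (r, s, t) with s·380 + t·50 = r:
  row A: (380, 1, 0)   [1·380 + 0·50 = 380]
  row B: (50, 0, 1)   [0·380 + 1·50 = 50]
  380 = 7·50 + 30   → row C = row A − 7·row B = (30, 1, −7)   [check: 1·380 − 7·50 = 30]
  50 = 1·30 + 20   → row D = row B − 1·row C = (20, −1, 8)   [check: −1·380 + 8·50 = 20]
  30 = 1·20 + 10   → row E = row C − 1·row D = (10, 2, −15)   [check: 2·380 − 15·50 = 10]
  20 = 2·10 + 0   → remainder 0, stop. gcd = 10 (last nonzero row E).
So gcd(380, 50) = 10, with Bézout identity 2·380 − 15·50 = 10. Containment (⊇): the Bézout identity exhibits 10 as an element of (380, 50), giving (10) ⊆ (380, 50). Containment (⊆): since 10 | 380 and 10 | 50 (380 = 10·38, 50 = 10·5), every Z-linear combination of 380 and 50 is divisible by 10, so (380, 50) ⊆ (10). Therefore (380, 50) = (10), d = 10.

Final answer: (380, 50) = (10); d = 10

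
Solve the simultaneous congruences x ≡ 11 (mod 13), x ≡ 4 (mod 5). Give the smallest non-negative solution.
x ≡ 24 (mod 65); the representative in [0, 65) is 24

The moduli 13, 5 are pairwise coprime, so by the CRT there is a unique solution mod 13·5 = 65.
Solve by successive substitution. Start with x ≡ 11 (mod 13).
  Combine with x ≡ 4 (mod 5): write x = 11 + 13·t and require 11 + 13·t ≡ 4 (mod 5), i.e. 13·t ≡ 4 − 11 ≡ 3 (mod 5). Since 13^(−1) ≡ 2 (mod 5) (13 ≡ 3 (mod 5)), t ≡ 2·3 ≡ 1 (mod 5). So x ≡ 11 + 13·1 = 24 (mod 65).
Unique solution in [0, 65): x = 24.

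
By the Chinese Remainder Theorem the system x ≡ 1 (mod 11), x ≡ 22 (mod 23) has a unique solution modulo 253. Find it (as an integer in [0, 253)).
The moduli 11, 23 are pairwise coprime, so by the CRT there is a unique solution mod 11·23 = 253.
Solve by successive substitution. Start with x ≡ 1 (mod 11).
  Combine with x ≡ 22 (mod 23): write x = 1 + 11·t and require 1 + 11·t ≡ 22 (mod 23), i.e. 11·t ≡ 22 − 1 ≡ 21 (mod 23). Since 11^(−1) ≡ 21 (mod 23), t ≡ 21·21 ≡ 4 (mod 23). So x ≡ 1 + 11·4 = 45 (mod 253).
Unique solution in [0, 253): x = 45.

Final answer: x ≡ 45 (mod 253); the representative in [0, 253) is 45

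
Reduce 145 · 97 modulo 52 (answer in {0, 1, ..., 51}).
25

Reduce the factors first: 145 ≡ 41, 97 ≡ 45 (mod 52), so 145 · 97 ≡ 41 · 45 (mod 52). 41 · 45 = 1845. Dividing by 52: 1845 = 35·52 + 25. So (145 · 97) mod 52 = 25.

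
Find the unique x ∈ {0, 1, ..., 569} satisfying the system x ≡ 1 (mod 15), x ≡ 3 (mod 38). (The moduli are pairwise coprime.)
x ≡ 421 (mod 570); the representative in [0, 570) is 421

The moduli 15, 38 are pairwise coprime, so by the CRT there is a unique solution mod 15·38 = 570.
Solve by successive substitution. Start with x ≡ 1 (mod 15).
  Combine with x ≡ 3 (mod 38): write x = 1 + 15·t and require 1 + 15·t ≡ 3 (mod 38), i.e. 15·t ≡ 3 − 1 ≡ 2 (mod 38). Since 15^(−1) ≡ 33 (mod 38), t ≡ 33·2 ≡ 28 (mod 38). So x ≡ 1 + 15·28 = 421 (mod 570).
Unique solution in [0, 570): x = 421.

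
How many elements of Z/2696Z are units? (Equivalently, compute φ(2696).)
Z/2696Z has φ(2696) = 1344 units

An element a ∈ Z/2696Z is a unit iff gcd(a, 2696) = 1, so the number of units is φ(2696). φ is multiplicative, with φ(p^e) = p^e − p^(e−1). Factorise 2696 = 2^3 · 337. Then
  φ(2696) = (2^3 − 2^2) · (337 − 1) = 4 · 336 = 1344.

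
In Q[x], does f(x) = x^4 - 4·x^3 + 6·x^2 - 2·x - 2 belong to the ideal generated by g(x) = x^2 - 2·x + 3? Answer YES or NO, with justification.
NO

In Q[x] the ideal (g) consists of all multiples of g, so f ∈ (g) iff g | f, i.e. iff the remainder of f on division by g is 0. Divide f by g (g is monic, so eliminate the leading term of the running remainder at each step):
  leading term x^4: subtract (x^2)·g(x) = x^4 - 2·x^3 + 3·x^2, leaving -2·x^3 + 3·x^2 - 2·x - 2
  leading term -2·x^3: subtract (-2·x)·g(x) = -2·x^3 + 4·x^2 - 6·x, leaving -x^2 + 4·x - 2
  leading term -x^2: subtract (-1)·g(x) = -x^2 + 2·x - 3, leaving 2·x + 1
The remainder r(x) = 2·x + 1 ≠ 0 (and deg r < deg g), so g ∤ f, i.e. f ∉ (g).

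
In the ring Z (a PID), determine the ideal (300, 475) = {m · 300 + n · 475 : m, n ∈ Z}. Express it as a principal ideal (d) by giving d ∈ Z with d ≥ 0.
(300, 475) = (25); d = 25

In the PID Z, (a, b) is generated by gcd(a, b). Compute gcd(475, 300) with the extended Euclidean algorithm, tracking rows (r, s, t) with s·475 + t·300 = r:
  row A: (475, 1, 0)   [1·475 + 0·300 = 475]
  row B: (300, 0, 1)   [0·475 + 1·300 = 300]
  475 = 1·300 + 175   → row C = row A − 1·row B = (175, 1, −1)   [check: 1·475 − 1·300 = 175]
  300 = 1·175 + 125   → row D = row B − 1·row C = (125, −1, 2)   [check: −1·475 + 2·300 = 125]
  175 = 1·125 + 50   → row E = row C − 1·row D = (50, 2, −3)   [check: 2·475 − 3·300 = 50]
  125 = 2·50 + 25   → row F = row D − 2·row E = (25, −5, 8)   [check: −5·475 + 8·300 = 25]
  50 = 2·25 + 0   → remainder 0, stop. gcd = 25 (last nonzero row F).
So gcd(300, 475) = 25, with Bézout identity −5·475 + 8·300 = 25. Containment (⊇): the Bézout identity exhibits 25 as an element of (300, 475), giving (25) ⊆ (300, 475). Containment (⊆): since 25 | 300 and 25 | 475 (300 = 25·12, 475 = 25·19), every Z-linear combination of 300 and 475 is divisible by 25, so (300, 475) ⊆ (25). Therefore (300, 475) = (25), d = 25.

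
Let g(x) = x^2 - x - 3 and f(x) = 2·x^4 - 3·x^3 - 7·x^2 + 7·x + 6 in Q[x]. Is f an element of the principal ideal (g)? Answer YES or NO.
In Q[x] the ideal (g) consists of all multiples of g, so f ∈ (g) iff g | f, i.e. iff the remainder of f on division by g is 0. Divide f by g (g is monic, so eliminate the leading term of the running remainder at each step):
  leading term 2·x^4: subtract (2·x^2)·g(x) = 2·x^4 - 2·x^3 - 6·x^2, leaving -x^3 - x^2 + 7·x + 6
  leading term -x^3: subtract (-x)·g(x) = -x^3 + x^2 + 3·x, leaving -2·x^2 + 4·x + 6
  leading term -2·x^2: subtract (-2)·g(x) = -2·x^2 + 2·x + 6, leaving 2·x
The remainder r(x) = 2·x ≠ 0 (and deg r < deg g), so g ∤ f, i.e. f ∉ (g).

Final answer: NO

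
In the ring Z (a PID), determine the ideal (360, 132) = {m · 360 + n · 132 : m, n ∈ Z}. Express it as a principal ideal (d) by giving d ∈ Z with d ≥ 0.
(360, 132) = (12); d = 12

In the PID Z, (a, b) is generated by gcd(a, b). Compute gcd(360, 132) with the extended Euclidean algorithm, tracking rows (r, s, t) with s·360 + t·132 = r:
  row A: (360, 1, 0)   [1·360 + 0·132 = 360]
  row B: (132, 0, 1)   [0·360 + 1·132 = 132]
  360 = 2·132 + 96   → row C = row A − 2·row B = (96, 1, −2)   [check: 1·360 − 2·132 = 96]
  132 = 1·96 + 36   → row D = row B − 1·row C = (36, −1, 3)   [check: −1·360 + 3·132 = 36]
  96 = 2·36 + 24   → row E = row C − 2·row D = (24, 3, −8)   [check: 3·360 − 8·132 = 24]
  36 = 1·24 + 12   → row F = row D − 1·row E = (12, −4, 11)   [check: −4·360 + 11·132 = 12]
  24 = 2·12 + 0   → remainder 0, stop. gcd = 12 (last nonzero row F).
So gcd(360, 132) = 12, with Bézout identity −4·360 + 11·132 = 12. Containment (⊇): the Bézout identity exhibits 12 as an element of (360, 132), giving (12) ⊆ (360, 132). Containment (⊆): since 12 | 360 and 12 | 132 (360 = 12·30, 132 = 12·11), every Z-linear combination of 360 and 132 is divisible by 12, so (360, 132) ⊆ (12). Therefore (360, 132) = (12), d = 12.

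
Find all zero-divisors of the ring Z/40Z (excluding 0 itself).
nonzero zero-divisors of Z/40Z = {2, 4, 5, 6, 8, 10, 12, 14, 15, 16, 18, 20, 22, 24, 25, 26, 28, 30, 32, 34, 35, 36, 38}

An element a ∈ Z/40Z (with a ≠ 0) is a zero-divisor iff gcd(a, 40) > 1 (because a is a unit precisely when gcd(a, n) = 1, and in Z/nZ every nonzero, non-unit element is a zero-divisor). Scan a = 1, ..., 39 and keep those with gcd(a, 40) > 1:
  gcd(2, 40) = 2, gcd(4, 40) = 4, gcd(5, 40) = 5, gcd(6, 40) = 2, gcd(8, 40) = 8, gcd(10, 40) = 10, gcd(12, 40) = 4, gcd(14, 40) = 2, gcd(15, 40) = 5, gcd(16, 40) = 8, gcd(18, 40) = 2, gcd(20, 40) = 20, gcd(22, 40) = 2, gcd(24, 40) = 8, gcd(25, 40) = 5, gcd(26, 40) = 2, gcd(28, 40) = 4, gcd(30, 40) = 10, gcd(32, 40) = 8, gcd(34, 40) = 2, gcd(35, 40) = 5, gcd(36, 40) = 4, gcd(38, 40) = 2.
All other a ∈ {1, ..., 39} have gcd(a, 40) = 1 and are units. So the nonzero zero-divisors are exactly the 23 values of a appearing in this scan.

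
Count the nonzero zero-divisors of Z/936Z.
Z/936Z has 647 nonzero zero-divisors

In Z/936Z each nonzero element is either a unit (gcd with 936 is 1) or a zero-divisor (gcd > 1). The number of units is φ(936): factorise 936 = 2^3 · 3^2 · 13, so φ(936) = (2^3 − 2^2) · (3^2 − 3^1) · (13 − 1) = 4 · 6 · 12 = 288. The nonzero elements number 936 − 1 = 935. Hence the nonzero zero-divisors number 935 − 288 = 647.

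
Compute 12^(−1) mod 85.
Apply the extended Euclidean algorithm to (85, 12), tracking rows (r, s, t) with s·85 + t·12 = r. Each division r_prev = q·r_cur + r_new produces the new row as (previous row) − q·(current row):
  row A: (85, 1, 0)   [1·85 + 0·12 = 85]
  row B: (12, 0, 1)   [0·85 + 1·12 = 12]
  85 = 7·12 + 1   → row C = row A − 7·row B = (1, 1, −7)   [check: 1·85 − 7·12 = 1]
  12 = 12·1 + 0   → remainder 0, stop. gcd = 1 (last nonzero row C).
The gcd is 1, so 12 is invertible mod 85. The last nonzero row gives 1·85 − 7·12 = 1, so t = −7. So 12^(−1) ≡ −7 ≡ 78 (mod 85). Verify: 12 · 78 = 936 ≡ 1 (mod 85). ✓

Final answer: 12^(−1) ≡ 78 (mod 85)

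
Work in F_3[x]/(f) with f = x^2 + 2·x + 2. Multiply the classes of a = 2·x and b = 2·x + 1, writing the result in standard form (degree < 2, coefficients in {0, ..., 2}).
a · b ≡ 1 (mod f(x))

Multiply as integer polynomials: a · b = 4·x^2 + 2·x. Reducing coefficients mod 3: a · b ≡ x^2 + 2·x. Now divide by f(x) = x^2 + 2·x + 2 in F_3[x], eliminating the leading term at each step:
  leading term x^2: subtract (1)·f(x) = x^2 + 2·x + 2, leaving 1 (coefficients mod 3)
The degree is now < 2, so this is the remainder. Hence a · b ≡ 1 in F_3[x]/(f).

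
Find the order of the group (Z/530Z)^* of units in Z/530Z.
(Z/530Z)^* consists of the classes a with gcd(a, 530) = 1, so its order is φ(530). φ is multiplicative, with φ(p^e) = p^e − p^(e−1). Factorise 530 = 2 · 5 · 53. Then
  φ(530) = (2 − 1) · (5 − 1) · (53 − 1) = 1 · 4 · 52 = 208.
Thus |(Z/530Z)^*| = 208.

Final answer: |(Z/530Z)^*| = 208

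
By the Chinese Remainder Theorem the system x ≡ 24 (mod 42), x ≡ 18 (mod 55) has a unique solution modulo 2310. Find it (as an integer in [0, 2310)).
The moduli 42, 55 are pairwise coprime, so by the CRT there is a unique solution mod 42·55 = 2310.
Solve by successive substitution. Start with x ≡ 24 (mod 42).
  Combine with x ≡ 18 (mod 55): write x = 24 + 42·t and require 24 + 42·t ≡ 18 (mod 55), i.e. 42·t ≡ 18 − 24 ≡ 49 (mod 55). Since 42^(−1) ≡ 38 (mod 55), t ≡ 38·49 ≡ 47 (mod 55). So x ≡ 24 + 42·47 = 1998 (mod 2310).
Unique solution in [0, 2310): x = 1998.

Final answer: x ≡ 1998 (mod 2310); the representative in [0, 2310) is 1998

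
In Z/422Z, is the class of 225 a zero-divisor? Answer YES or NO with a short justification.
NO

gcd(225, 422) = 1, so 225 is a unit in Z/422Z (it has a multiplicative inverse). A unit cannot be a zero-divisor: if 225·b ≡ 0 then multiplying both sides by 225^(−1) gives b ≡ 0. So 225 is not a zero-divisor.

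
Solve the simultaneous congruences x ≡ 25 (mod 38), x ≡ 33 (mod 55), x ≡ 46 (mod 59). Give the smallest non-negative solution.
The moduli 38, 55, 59 are pairwise coprime, so by the CRT there is a unique solution mod 38·55·59 = 123310.
Solve by successive substitution. Start with x ≡ 25 (mod 38).
  Combine with x ≡ 33 (mod 55): write x = 25 + 38·t and require 25 + 38·t ≡ 33 (mod 55), i.e. 38·t ≡ 33 − 25 ≡ 8 (mod 55). Since 38^(−1) ≡ 42 (mod 55), t ≡ 42·8 ≡ 6 (mod 55). So x ≡ 25 + 38·6 = 253 (mod 2090).
  Combine with x ≡ 46 (mod 59): write x = 253 + 2090·t and require 253 + 2090·t ≡ 46 (mod 59), i.e. 2090·t ≡ 46 − 253 ≡ 29 (mod 59). Since 2090^(−1) ≡ 26 (mod 59) (2090 ≡ 25 (mod 59)), t ≡ 26·29 ≡ 46 (mod 59). So x ≡ 253 + 2090·46 = 96393 (mod 123310).
Unique solution in [0, 123310): x = 96393.

Final answer: x ≡ 96393 (mod 123310); the representative in [0, 123310) is 96393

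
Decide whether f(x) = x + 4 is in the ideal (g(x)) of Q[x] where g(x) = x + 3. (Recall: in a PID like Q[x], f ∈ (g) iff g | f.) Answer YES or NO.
In Q[x] the ideal (g) consists of all multiples of g, so f ∈ (g) iff g | f, i.e. iff the remainder of f on division by g is 0. Divide f by g (g is monic, so eliminate the leading term of the running remainder at each step):
  leading term x: subtract (1)·g(x) = x + 3, leaving 1
The remainder r(x) = 1 ≠ 0 (and deg r < deg g), so g ∤ f, i.e. f ∉ (g).

Final answer: NO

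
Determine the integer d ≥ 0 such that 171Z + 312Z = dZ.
(171, 312) = (3); d = 3

In the PID Z, (a, b) is generated by gcd(a, b). Compute gcd(312, 171) with the extended Euclidean algorithm, tracking rows (r, s, t) with s·312 + t·171 = r:
  row A: (312, 1, 0)   [1·312 + 0·171 = 312]
  row B: (171, 0, 1)   [0·312 + 1·171 = 171]
  312 = 1·171 + 141   → row C = row A − 1·row B = (141, 1, −1)   [check: 1·312 − 1·171 = 141]
  171 = 1·141 + 30   → row D = row B − 1·row C = (30, −1, 2)   [check: −1·312 + 2·171 = 30]
  141 = 4·30 + 21   → row E = row C − 4·row D = (21, 5, −9)   [check: 5·312 − 9·171 = 21]
  30 = 1·21 + 9   → row F = row D − 1·row E = (9, −6, 11)   [check: −6·312 + 11·171 = 9]
  21 = 2·9 + 3   → row G = row E − 2·row F = (3, 17, −31)   [check: 17·312 − 31·171 = 3]
  9 = 3·3 + 0   → remainder 0, stop. gcd = 3 (last nonzero row G).
So gcd(171, 312) = 3, with Bézout identity 17·312 − 31·171 = 3. Containment (⊇): the Bézout identity exhibits 3 as an element of (171, 312), giving (3) ⊆ (171, 312). Containment (⊆): since 3 | 171 and 3 | 312 (171 = 3·57, 312 = 3·104), every Z-linear combination of 171 and 312 is divisible by 3, so (171, 312) ⊆ (3). Therefore (171, 312) = (3), d = 3.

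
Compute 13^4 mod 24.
1

Use repeated squaring. Binary(4) = 100. Walk through the bits of the exponent 4 left-to-right: at each bit after the leading one, square the running value, then multiply by 13 if the bit is 1 (always reducing mod 24):
  bit 1 = 1 (leading): start with 13.
  bit 2 = 0: square 13^2 = 169 ≡ 1 (mod 24).
  bit 3 = 0: square 1^2 = 1 (mod 24).
Final value: 13^4 ≡ 1 (mod 24).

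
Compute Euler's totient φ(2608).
φ(2608) = 1296

φ is multiplicative, with φ(p^e) = p^e − p^(e−1). Factorise 2608 = 2^4 · 163. Then
  φ(2608) = (2^4 − 2^3) · (163 − 1) = 8 · 162 = 1296.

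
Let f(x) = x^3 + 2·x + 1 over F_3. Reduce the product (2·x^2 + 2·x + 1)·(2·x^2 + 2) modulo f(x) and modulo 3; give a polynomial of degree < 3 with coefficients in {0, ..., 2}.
a · b ≡ x^2 + x + 1 (mod f(x))

Multiply as integer polynomials: a · b = 4·x^4 + 4·x^3 + 6·x^2 + 4·x + 2. Reducing coefficients mod 3: a · b ≡ x^4 + x^3 + x + 2. Now divide by f(x) = x^3 + 2·x + 1 in F_3[x], eliminating the leading term at each step:
  leading term x^4: subtract (x)·f(x) = x^4 + 2·x^2 + x, leaving x^3 + x^2 + 2 (coefficients mod 3)
  leading term x^3: subtract (1)·f(x) = x^3 + 2·x + 1, leaving x^2 + x + 1 (coefficients mod 3)
The degree is now < 3, so this is the remainder. Hence a · b ≡ x^2 + x + 1 in F_3[x]/(f).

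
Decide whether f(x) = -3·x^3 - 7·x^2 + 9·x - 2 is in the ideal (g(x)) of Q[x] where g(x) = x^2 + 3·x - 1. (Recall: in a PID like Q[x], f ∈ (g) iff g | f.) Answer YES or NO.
In Q[x] the ideal (g) consists of all multiples of g, so f ∈ (g) iff g | f, i.e. iff the remainder of f on division by g is 0. Divide f by g (g is monic, so eliminate the leading term of the running remainder at each step):
  leading term -3·x^3: subtract (-3·x)·g(x) = -3·x^3 - 9·x^2 + 3·x, leaving 2·x^2 + 6·x - 2
  leading term 2·x^2: subtract (2)·g(x) = 2·x^2 + 6·x - 2, leaving 0
The remainder is 0, so f(x) = g(x) · h(x) with h(x) = 2 - 3·x. Hence g | f, i.e. f ∈ (g).

Final answer: YES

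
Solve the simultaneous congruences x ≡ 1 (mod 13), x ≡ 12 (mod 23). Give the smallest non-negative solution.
x ≡ 196 (mod 299); the representative in [0, 299) is 196

The moduli 13, 23 are pairwise coprime, so by the CRT there is a unique solution mod 13·23 = 299.
Solve by successive substitution. Start with x ≡ 1 (mod 13).
  Combine with x ≡ 12 (mod 23): write x = 1 + 13·t and require 1 + 13·t ≡ 12 (mod 23), i.e. 13·t ≡ 12 − 1 ≡ 11 (mod 23). Since 13^(−1) ≡ 16 (mod 23), t ≡ 16·11 ≡ 15 (mod 23). So x ≡ 1 + 13·15 = 196 (mod 299).
Unique solution in [0, 299): x = 196.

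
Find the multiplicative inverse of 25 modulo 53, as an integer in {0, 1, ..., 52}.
Apply the extended Euclidean algorithm to (53, 25), tracking rows (r, s, t) with s·53 + t·25 = r. Each division r_prev = q·r_cur + r_new produces the new row as (previous row) − q·(current row):
  row A: (53, 1, 0)   [1·53 + 0·25 = 53]
  row B: (25, 0, 1)   [0·53 + 1·25 = 25]
  53 = 2·25 + 3   → row C = row A − 2·row B = (3, 1, −2)   [check: 1·53 − 2·25 = 3]
  25 = 8·3 + 1   → row D = row B − 8·row C = (1, −8, 17)   [check: −8·53 + 17·25 = 1]
  3 = 3·1 + 0   → remainder 0, stop. gcd = 1 (last nonzero row D).
The gcd is 1, so 25 is invertible mod 53. The last nonzero row gives −8·53 + 17·25 = 1, so t = 17. So 25^(−1) ≡ 17 (mod 53). Verify: 25 · 17 = 425 ≡ 1 (mod 53). ✓

Final answer: 25^(−1) ≡ 17 (mod 53)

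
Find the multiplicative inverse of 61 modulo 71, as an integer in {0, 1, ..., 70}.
61^(−1) ≡ 7 (mod 71)

Apply the extended Euclidean algorithm to (71, 61), tracking rows (r, s, t) with s·71 + t·61 = r. Each division r_prev = q·r_cur + r_new produces the new row as (previous row) − q·(current row):
  row A: (71, 1, 0)   [1·71 + 0·61 = 71]
  row B: (61, 0, 1)   [0·71 + 1·61 = 61]
  71 = 1·61 + 10   → row C = row A − 1·row B = (10, 1, −1)   [check: 1·71 − 1·61 = 10]
  61 = 6·10 + 1   → row D = row B − 6·row C = (1, −6, 7)   [check: −6·71 + 7·61 = 1]
  10 = 10·1 + 0   → remainder 0, stop. gcd = 1 (last nonzero row D).
The gcd is 1, so 61 is invertible mod 71. The last nonzero row gives −6·71 + 7·61 = 1, so t = 7. So 61^(−1) ≡ 7 (mod 71). Verify: 61 · 7 = 427 ≡ 1 (mod 71). ✓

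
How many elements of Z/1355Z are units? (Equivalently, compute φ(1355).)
An element a ∈ Z/1355Z is a unit iff gcd(a, 1355) = 1, so the number of units is φ(1355). φ is multiplicative, with φ(p^e) = p^e − p^(e−1). Factorise 1355 = 5 · 271. Then
  φ(1355) = (5 − 1) · (271 − 1) = 4 · 270 = 1080.

Final answer: Z/1355Z has φ(1355) = 1080 units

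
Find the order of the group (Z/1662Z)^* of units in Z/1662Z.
(Z/1662Z)^* consists of the classes a with gcd(a, 1662) = 1, so its order is φ(1662). φ is multiplicative, with φ(p^e) = p^e − p^(e−1). Factorise 1662 = 2 · 3 · 277. Then
  φ(1662) = (2 − 1) · (3 − 1) · (277 − 1) = 1 · 2 · 276 = 552.
Thus |(Z/1662Z)^*| = 552.

Final answer: |(Z/1662Z)^*| = 552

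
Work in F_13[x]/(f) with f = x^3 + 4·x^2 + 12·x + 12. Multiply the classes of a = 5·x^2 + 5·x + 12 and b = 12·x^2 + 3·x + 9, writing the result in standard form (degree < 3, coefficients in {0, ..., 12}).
a · b ≡ x^2 + 2·x + 8 (mod f(x))

Multiply as integer polynomials: a · b = 60·x^4 + 75·x^3 + 204·x^2 + 81·x + 108. Reducing coefficients mod 13: a · b ≡ 8·x^4 + 10·x^3 + 9·x^2 + 3·x + 4. Now divide by f(x) = x^3 + 4·x^2 + 12·x + 12 in F_13[x], eliminating the leading term at each step:
  leading term 8·x^4: subtract (8·x)·f(x) = 8·x^4 + 6·x^3 + 5·x^2 + 5·x, leaving 4·x^3 + 4·x^2 + 11·x + 4 (coefficients mod 13)
  leading term 4·x^3: subtract (4)·f(x) = 4·x^3 + 3·x^2 + 9·x + 9, leaving x^2 + 2·x + 8 (coefficients mod 13)
The degree is now < 3, so this is the remainder. Hence a · b ≡ x^2 + 2·x + 8 in F_13[x]/(f).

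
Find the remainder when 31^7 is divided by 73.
59

Use repeated squaring. Binary(7) = 111. Walk through the bits of the exponent 7 left-to-right: at each bit after the leading one, square the running value, then multiply by 31 if the bit is 1 (always reducing mod 73):
  bit 1 = 1 (leading): start with 31.
  bit 2 = 1: square 31^2 = 961 ≡ 12; bit is 1, so multiply 12·31 = 372 ≡ 7 (mod 73).
  bit 3 = 1: square 7^2 = 49; bit is 1, so multiply 49·31 = 1519 ≡ 59 (mod 73).
Final value: 31^7 ≡ 59 (mod 73).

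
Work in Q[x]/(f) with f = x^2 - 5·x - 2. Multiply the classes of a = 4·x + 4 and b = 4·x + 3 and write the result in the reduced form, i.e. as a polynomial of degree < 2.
a · b ≡ 108·x + 44 (mod f(x))

First multiply in Q[x] without reducing: a · b = 16·x^2 + 28·x + 12. Now divide by f(x) = x^2 - 5·x - 2, eliminating the leading term at each step:
  leading term 16·x^2: subtract (16)·f(x) = 16·x^2 - 80·x - 32, leaving 108·x + 44
The degree is now < 2, so this is the remainder. Hence a · b ≡ 108·x + 44 in Q[x]/(f).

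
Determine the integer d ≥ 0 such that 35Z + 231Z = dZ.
In the PID Z, (a, b) is generated by gcd(a, b). Compute gcd(231, 35) with the extended Euclidean algorithm, tracking rows (r, s, t) with s·231 + t·35 = r:
  row A: (231, 1, 0)   [1·231 + 0·35 = 231]
  row B: (35, 0, 1)   [0·231 + 1·35 = 35]
  231 = 6·35 + 21   → row C = row A − 6·row B = (21, 1, −6)   [check: 1·231 − 6·35 = 21]
  35 = 1·21 + 14   → row D = row B − 1·row C = (14, −1, 7)   [check: −1·231 + 7·35 = 14]
  21 = 1·14 + 7   → row E = row C − 1·row D = (7, 2, −13)   [check: 2·231 − 13·35 = 7]
  14 = 2·7 + 0   → remainder 0, stop. gcd = 7 (last nonzero row E).
So gcd(35, 231) = 7, with Bézout identity 2·231 − 13·35 = 7. Containment (⊇): the Bézout identity exhibits 7 as an element of (35, 231), giving (7) ⊆ (35, 231). Containment (⊆): since 7 | 35 and 7 | 231 (35 = 7·5, 231 = 7·33), every Z-linear combination of 35 and 231 is divisible by 7, so (35, 231) ⊆ (7). Therefore (35, 231) = (7), d = 7.

Final answer: (35, 231) = (7); d = 7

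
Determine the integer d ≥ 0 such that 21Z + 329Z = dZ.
In the PID Z, (a, b) is generated by gcd(a, b). Compute gcd(329, 21) with the extended Euclidean algorithm, tracking rows (r, s, t) with s·329 + t·21 = r:
  row A: (329, 1, 0)   [1·329 + 0·21 = 329]
  row B: (21, 0, 1)   [0·329 + 1·21 = 21]
  329 = 15·21 + 14   → row C = row A − 15·row B = (14, 1, −15)   [check: 1·329 − 15·21 = 14]
  21 = 1·14 + 7   → row D = row B − 1·row C = (7, −1, 16)   [check: −1·329 + 16·21 = 7]
  14 = 2·7 + 0   → remainder 0, stop. gcd = 7 (last nonzero row D).
So gcd(21, 329) = 7, with Bézout identity −1·329 + 16·21 = 7. Containment (⊇): the Bézout identity exhibits 7 as an element of (21, 329), giving (7) ⊆ (21, 329). Containment (⊆): since 7 | 21 and 7 | 329 (21 = 7·3, 329 = 7·47), every Z-linear combination of 21 and 329 is divisible by 7, so (21, 329) ⊆ (7). Therefore (21, 329) = (7), d = 7.

Final answer: (21, 329) = (7); d = 7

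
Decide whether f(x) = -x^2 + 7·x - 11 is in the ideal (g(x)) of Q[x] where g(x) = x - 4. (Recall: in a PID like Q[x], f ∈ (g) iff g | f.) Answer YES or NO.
In Q[x] the ideal (g) consists of all multiples of g, so f ∈ (g) iff g | f, i.e. iff the remainder of f on division by g is 0. Divide f by g (g is monic, so eliminate the leading term of the running remainder at each step):
  leading term -x^2: subtract (-x)·g(x) = -x^2 + 4·x, leaving 3·x - 11
  leading term 3·x: subtract (3)·g(x) = 3·x - 12, leaving 1
The remainder r(x) = 1 ≠ 0 (and deg r < deg g), so g ∤ f, i.e. f ∉ (g).

Final answer: NO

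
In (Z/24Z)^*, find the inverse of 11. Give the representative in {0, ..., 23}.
Apply the extended Euclidean algorithm to (24, 11), tracking rows (r, s, t) with s·24 + t·11 = r. Each division r_prev = q·r_cur + r_new produces the new row as (previous row) − q·(current row):
  row A: (24, 1, 0)   [1·24 + 0·11 = 24]
  row B: (11, 0, 1)   [0·24 + 1·11 = 11]
  24 = 2·11 + 2   → row C = row A − 2·row B = (2, 1, −2)   [check: 1·24 − 2·11 = 2]
  11 = 5·2 + 1   → row D = row B − 5·row C = (1, −5, 11)   [check: −5·24 + 11·11 = 1]
  2 = 2·1 + 0   → remainder 0, stop. gcd = 1 (last nonzero row D).
The gcd is 1, so 11 is invertible mod 24. The last nonzero row gives −5·24 + 11·11 = 1, so t = 11. So 11^(−1) ≡ 11 (mod 24). Verify: 11 · 11 = 121 ≡ 1 (mod 24). ✓

Final answer: 11^(−1) ≡ 11 (mod 24)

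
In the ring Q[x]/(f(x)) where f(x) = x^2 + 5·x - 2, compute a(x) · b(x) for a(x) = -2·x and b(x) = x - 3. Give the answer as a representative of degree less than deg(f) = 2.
a · b ≡ 16·x - 4 (mod f(x))

First multiply in Q[x] without reducing: a · b = -2·x^2 + 6·x. Now divide by f(x) = x^2 + 5·x - 2, eliminating the leading term at each step:
  leading term -2·x^2: subtract (-2)·f(x) = -2·x^2 - 10·x + 4, leaving 16·x - 4
The degree is now < 2, so this is the remainder. Hence a · b ≡ 16·x - 4 in Q[x]/(f).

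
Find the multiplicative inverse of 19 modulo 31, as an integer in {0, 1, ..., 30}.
19^(−1) ≡ 18 (mod 31)

Apply the extended Euclidean algorithm to (31, 19), tracking rows (r, s, t) with s·31 + t·19 = r. Each division r_prev = q·r_cur + r_new produces the new row as (previous row) − q·(current row):
  row A: (31, 1, 0)   [1·31 + 0·19 = 31]
  row B: (19, 0, 1)   [0·31 + 1·19 = 19]
  31 = 1·19 + 12   → row C = row A − 1·row B = (12, 1, −1)   [check: 1·31 − 1·19 = 12]
  19 = 1·12 + 7   → row D = row B − 1·row C = (7, −1, 2)   [check: −1·31 + 2·19 = 7]
  12 = 1·7 + 5   → row E = row C − 1·row D = (5, 2, −3)   [check: 2·31 − 3·19 = 5]
  7 = 1·5 + 2   → row F = row D − 1·row E = (2, −3, 5)   [check: −3·31 + 5·19 = 2]
  5 = 2·2 + 1   → row G = row E − 2·row F = (1, 8, −13)   [check: 8·31 − 13·19 = 1]
  2 = 2·1 + 0   → remainder 0, stop. gcd = 1 (last nonzero row G).
The gcd is 1, so 19 is invertible mod 31. The last nonzero row gives 8·31 − 13·19 = 1, so t = −13. So 19^(−1) ≡ −13 ≡ 18 (mod 31). Verify: 19 · 18 = 342 ≡ 1 (mod 31). ✓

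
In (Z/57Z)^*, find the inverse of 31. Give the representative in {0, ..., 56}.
31^(−1) ≡ 46 (mod 57)

Apply the extended Euclidean algorithm to (57, 31), tracking rows (r, s, t) with s·57 + t·31 = r. Each division r_prev = q·r_cur + r_new produces the new row as (previous row) − q·(current row):
  row A: (57, 1, 0)   [1·57 + 0·31 = 57]
  row B: (31, 0, 1)   [0·57 + 1·31 = 31]
  57 = 1·31 + 26   → row C = row A − 1·row B = (26, 1, −1)   [check: 1·57 − 1·31 = 26]
  31 = 1·26 + 5   → row D = row B − 1·row C = (5, −1, 2)   [check: −1·57 + 2·31 = 5]
  26 = 5·5 + 1   → row E = row C − 5·row D = (1, 6, −11)   [check: 6·57 − 11·31 = 1]
  5 = 5·1 + 0   → remainder 0, stop. gcd = 1 (last nonzero row E).
The gcd is 1, so 31 is invertible mod 57. The last nonzero row gives 6·57 − 11·31 = 1, so t = −11. So 31^(−1) ≡ −11 ≡ 46 (mod 57). Verify: 31 · 46 = 1426 ≡ 1 (mod 57). ✓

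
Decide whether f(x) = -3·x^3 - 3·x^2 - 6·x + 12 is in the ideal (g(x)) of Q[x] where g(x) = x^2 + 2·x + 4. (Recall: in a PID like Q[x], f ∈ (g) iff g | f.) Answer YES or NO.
YES

In Q[x] the ideal (g) consists of all multiples of g, so f ∈ (g) iff g | f, i.e. iff the remainder of f on division by g is 0. Divide f by g (g is monic, so eliminate the leading term of the running remainder at each step):
  leading term -3·x^3: subtract (-3·x)·g(x) = -3·x^3 - 6·x^2 - 12·x, leaving 3·x^2 + 6·x + 12
  leading term 3·x^2: subtract (3)·g(x) = 3·x^2 + 6·x + 12, leaving 0
The remainder is 0, so f(x) = g(x) · h(x) with h(x) = 3 - 3·x. Hence g | f, i.e. f ∈ (g).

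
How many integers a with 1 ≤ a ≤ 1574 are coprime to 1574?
786

The number of a ∈ {1, ..., 1574} with gcd(a, 1574) = 1 is by definition Euler's totient φ(1574). φ is multiplicative, with φ(p^e) = p^e − p^(e−1). Factorise 1574 = 2 · 787. Then
  φ(1574) = (2 − 1) · (787 − 1) = 1 · 786 = 786.
So there are 786 such integers.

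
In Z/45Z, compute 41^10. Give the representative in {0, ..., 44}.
Use repeated squaring. Binary(10) = 1010. Walk through the bits of the exponent 10 left-to-right: at each bit after the leading one, square the running value, then multiply by 41 if the bit is 1 (always reducing mod 45):
  bit 1 = 1 (leading): start with 41.
  bit 2 = 0: square 41^2 = 1681 ≡ 16 (mod 45).
  bit 3 = 1: square 16^2 = 256 ≡ 31; bit is 1, so multiply 31·41 = 1271 ≡ 11 (mod 45).
  bit 4 = 0: square 11^2 = 121 ≡ 31 (mod 45).
Final value: 41^10 ≡ 31 (mod 45).

Final answer: 31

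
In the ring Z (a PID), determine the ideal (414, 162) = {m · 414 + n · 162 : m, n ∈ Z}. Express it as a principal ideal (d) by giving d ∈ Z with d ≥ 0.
(414, 162) = (18); d = 18

In the PID Z, (a, b) is generated by gcd(a, b). Compute gcd(414, 162) with the extended Euclidean algorithm, tracking rows (r, s, t) with s·414 + t·162 = r:
  row A: (414, 1, 0)   [1·414 + 0·162 = 414]
  row B: (162, 0, 1)   [0·414 + 1·162 = 162]
  414 = 2·162 + 90   → row C = row A − 2·row B = (90, 1, −2)   [check: 1·414 − 2·162 = 90]
  162 = 1·90 + 72   → row D = row B − 1·row C = (72, −1, 3)   [check: −1·414 + 3·162 = 72]
  90 = 1·72 + 18   → row E = row C − 1·row D = (18, 2, −5)   [check: 2·414 − 5·162 = 18]
  72 = 4·18 + 0   → remainder 0, stop. gcd = 18 (last nonzero row E).
So gcd(414, 162) = 18, with Bézout identity 2·414 − 5·162 = 18. Containment (⊇): the Bézout identity exhibits 18 as an element of (414, 162), giving (18) ⊆ (414, 162). Containment (⊆): since 18 | 414 and 18 | 162 (414 = 18·23, 162 = 18·9), every Z-linear combination of 414 and 162 is divisible by 18, so (414, 162) ⊆ (18). Therefore (414, 162) = (18), d = 18.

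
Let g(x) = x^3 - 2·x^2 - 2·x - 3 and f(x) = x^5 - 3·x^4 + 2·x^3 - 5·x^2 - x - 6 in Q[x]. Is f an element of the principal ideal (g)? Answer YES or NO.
YES

In Q[x] the ideal (g) consists of all multiples of g, so f ∈ (g) iff g | f, i.e. iff the remainder of f on division by g is 0. Divide f by g (g is monic, so eliminate the leading term of the running remainder at each step):
  leading term x^5: subtract (x^2)·g(x) = x^5 - 2·x^4 - 2·x^3 - 3·x^2, leaving -x^4 + 4·x^3 - 2·x^2 - x - 6
  leading term -x^4: subtract (-x)·g(x) = -x^4 + 2·x^3 + 2·x^2 + 3·x, leaving 2·x^3 - 4·x^2 - 4·x - 6
  leading term 2·x^3: subtract (2)·g(x) = 2·x^3 - 4·x^2 - 4·x - 6, leaving 0
The remainder is 0, so f(x) = g(x) · h(x) with h(x) = x^2 - x + 2. Hence g | f, i.e. f ∈ (g).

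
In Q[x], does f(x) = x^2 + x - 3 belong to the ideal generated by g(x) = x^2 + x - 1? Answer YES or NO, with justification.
NO

In Q[x] the ideal (g) consists of all multiples of g, so f ∈ (g) iff g | f, i.e. iff the remainder of f on division by g is 0. Divide f by g (g is monic, so eliminate the leading term of the running remainder at each step):
  leading term x^2: subtract (1)·g(x) = x^2 + x - 1, leaving -2
The remainder r(x) = -2 ≠ 0 (and deg r < deg g), so g ∤ f, i.e. f ∉ (g).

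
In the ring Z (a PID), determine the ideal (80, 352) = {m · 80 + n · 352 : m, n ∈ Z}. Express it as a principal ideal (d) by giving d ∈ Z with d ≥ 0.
(80, 352) = (16); d = 16

In the PID Z, (a, b) is generated by gcd(a, b). Compute gcd(352, 80) with the extended Euclidean algorithm, tracking rows (r, s, t) with s·352 + t·80 = r:
  row A: (352, 1, 0)   [1·352 + 0·80 = 352]
  row B: (80, 0, 1)   [0·352 + 1·80 = 80]
  352 = 4·80 + 32   → row C = row A − 4·row B = (32, 1, −4)   [check: 1·352 − 4·80 = 32]
  80 = 2·32 + 16   → row D = row B − 2·row C = (16, −2, 9)   [check: −2·352 + 9·80 = 16]
  32 = 2·16 + 0   → remainder 0, stop. gcd = 16 (last nonzero row D).
So gcd(80, 352) = 16, with Bézout identity −2·352 + 9·80 = 16. Containment (⊇): the Bézout identity exhibits 16 as an element of (80, 352), giving (16) ⊆ (80, 352). Containment (⊆): since 16 | 80 and 16 | 352 (80 = 16·5, 352 = 16·22), every Z-linear combination of 80 and 352 is divisible by 16, so (80, 352) ⊆ (16). Therefore (80, 352) = (16), d = 16.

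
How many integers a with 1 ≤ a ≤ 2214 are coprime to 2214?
720

The number of a ∈ {1, ..., 2214} with gcd(a, 2214) = 1 is by definition Euler's totient φ(2214). φ is multiplicative, with φ(p^e) = p^e − p^(e−1). Factorise 2214 = 2 · 3^3 · 41. Then
  φ(2214) = (2 − 1) · (3^3 − 3^2) · (41 − 1) = 1 · 18 · 40 = 720.
So there are 720 such integers.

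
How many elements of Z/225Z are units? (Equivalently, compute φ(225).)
Z/225Z has φ(225) = 120 units

An element a ∈ Z/225Z is a unit iff gcd(a, 225) = 1, so the number of units is φ(225). φ is multiplicative, with φ(p^e) = p^e − p^(e−1). Factorise 225 = 3^2 · 5^2. Then
  φ(225) = (3^2 − 3^1) · (5^2 − 5^1) = 6 · 20 = 120.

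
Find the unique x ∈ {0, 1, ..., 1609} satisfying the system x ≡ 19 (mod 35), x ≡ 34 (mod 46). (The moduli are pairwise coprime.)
The moduli 35, 46 are pairwise coprime, so by the CRT there is a unique solution mod 35·46 = 1610.
Solve by successive substitution. Start with x ≡ 19 (mod 35).
  Combine with x ≡ 34 (mod 46): write x = 19 + 35·t and require 19 + 35·t ≡ 34 (mod 46), i.e. 35·t ≡ 34 − 19 ≡ 15 (mod 46). Since 35^(−1) ≡ 25 (mod 46), t ≡ 25·15 ≡ 7 (mod 46). So x ≡ 19 + 35·7 = 264 (mod 1610).
Unique solution in [0, 1610): x = 264.

Final answer: x ≡ 264 (mod 1610); the representative in [0, 1610) is 264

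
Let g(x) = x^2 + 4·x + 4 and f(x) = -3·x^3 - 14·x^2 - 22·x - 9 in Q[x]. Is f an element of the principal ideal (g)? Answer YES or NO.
In Q[x] the ideal (g) consists of all multiples of g, so f ∈ (g) iff g | f, i.e. iff the remainder of f on division by g is 0. Divide f by g (g is monic, so eliminate the leading term of the running remainder at each step):
  leading term -3·x^3: subtract (-3·x)·g(x) = -3·x^3 - 12·x^2 - 12·x, leaving -2·x^2 - 10·x - 9
  leading term -2·x^2: subtract (-2)·g(x) = -2·x^2 - 8·x - 8, leaving -2·x - 1
The remainder r(x) = -2·x - 1 ≠ 0 (and deg r < deg g), so g ∤ f, i.e. f ∉ (g).

Final answer: NO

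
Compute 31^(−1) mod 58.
31^(−1) ≡ 15 (mod 58)

Apply the extended Euclidean algorithm to (58, 31), tracking rows (r, s, t) with s·58 + t·31 = r. Each division r_prev = q·r_cur + r_new produces the new row as (previous row) − q·(current row):
  row A: (58, 1, 0)   [1·58 + 0·31 = 58]
  row B: (31, 0, 1)   [0·58 + 1·31 = 31]
  58 = 1·31 + 27   → row C = row A − 1·row B = (27, 1, −1)   [check: 1·58 − 1·31 = 27]
  31 = 1·27 + 4   → row D = row B − 1·row C = (4, −1, 2)   [check: −1·58 + 2·31 = 4]
  27 = 6·4 + 3   → row E = row C − 6·row D = (3, 7, −13)   [check: 7·58 − 13·31 = 3]
  4 = 1·3 + 1   → row F = row D − 1·row E = (1, −8, 15)   [check: −8·58 + 15·31 = 1]
  3 = 3·1 + 0   → remainder 0, stop. gcd = 1 (last nonzero row F).
The gcd is 1, so 31 is invertible mod 58. The last nonzero row gives −8·58 + 15·31 = 1, so t = 15. So 31^(−1) ≡ 15 (mod 58). Verify: 31 · 15 = 465 ≡ 1 (mod 58). ✓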